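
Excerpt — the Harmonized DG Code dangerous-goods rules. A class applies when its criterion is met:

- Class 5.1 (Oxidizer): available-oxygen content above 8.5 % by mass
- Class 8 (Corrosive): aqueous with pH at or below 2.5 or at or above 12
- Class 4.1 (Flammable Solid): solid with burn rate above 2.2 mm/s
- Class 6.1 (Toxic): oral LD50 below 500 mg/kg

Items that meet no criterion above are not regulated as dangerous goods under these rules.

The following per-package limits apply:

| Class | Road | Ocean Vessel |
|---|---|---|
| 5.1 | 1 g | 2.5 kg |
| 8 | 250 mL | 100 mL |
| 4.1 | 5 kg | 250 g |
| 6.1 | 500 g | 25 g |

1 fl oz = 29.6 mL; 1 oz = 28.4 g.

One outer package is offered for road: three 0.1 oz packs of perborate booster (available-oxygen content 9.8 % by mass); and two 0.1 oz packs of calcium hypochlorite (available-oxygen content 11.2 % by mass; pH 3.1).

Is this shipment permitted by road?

With available-oxygen content 9.8 % by mass (> 8.5 % by mass), the perborate booster falls in Class 5.1.
Calcium hypochlorite: available-oxygen content 11.2 % by mass > 8.5 % by mass → Class 5.1 (Oxidizer).
Total Class 5.1: (three 0.1 oz packs = 8.52 g) + (two 0.1 oz packs = 5.68 g) = 14.2 g.
14.2 g > 1 g (road limit, Class 5.1) — over the limit.

No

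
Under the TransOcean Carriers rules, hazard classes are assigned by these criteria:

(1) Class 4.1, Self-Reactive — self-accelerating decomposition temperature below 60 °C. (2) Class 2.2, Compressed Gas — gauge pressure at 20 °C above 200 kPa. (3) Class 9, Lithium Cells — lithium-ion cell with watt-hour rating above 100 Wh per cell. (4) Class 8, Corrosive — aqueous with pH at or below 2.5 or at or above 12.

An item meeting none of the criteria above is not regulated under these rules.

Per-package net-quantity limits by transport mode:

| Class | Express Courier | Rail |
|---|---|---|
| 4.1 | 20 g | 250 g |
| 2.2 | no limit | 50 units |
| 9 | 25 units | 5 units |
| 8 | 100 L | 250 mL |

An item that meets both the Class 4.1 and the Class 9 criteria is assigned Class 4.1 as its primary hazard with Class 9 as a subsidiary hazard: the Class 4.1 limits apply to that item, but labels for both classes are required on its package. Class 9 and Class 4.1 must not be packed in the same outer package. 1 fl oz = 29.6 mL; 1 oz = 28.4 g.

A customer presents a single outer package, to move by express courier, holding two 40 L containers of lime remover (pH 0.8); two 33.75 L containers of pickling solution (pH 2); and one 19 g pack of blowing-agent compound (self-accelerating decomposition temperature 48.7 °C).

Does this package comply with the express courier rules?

No

pH 0.8 meets the Class 8 criterion (Corrosive), so the lime remover is Class 8.
The pickling solution has pH 2, which is ≤ 2.5, so it is Class 8 (Corrosive).
Self-accelerating decomposition temperature 48.7 °C meets the Class 4.1 criterion (Self-Reactive), so the blowing-agent compound is Class 4.1.
Total Class 8: (two 40 L containers = 80 L) + (two 33.75 L containers = 67.5 L) = 147.5 L.
That exceeds the Class 8 express courier limit of 100 L.
Class 4.1 quantity: 19 g.
19 g ≤ 20 g (express courier limit, Class 4.1) — within limit.
The segregation rule (Class 9 with Class 4.1) does not apply to Class 8 with Class 4.1.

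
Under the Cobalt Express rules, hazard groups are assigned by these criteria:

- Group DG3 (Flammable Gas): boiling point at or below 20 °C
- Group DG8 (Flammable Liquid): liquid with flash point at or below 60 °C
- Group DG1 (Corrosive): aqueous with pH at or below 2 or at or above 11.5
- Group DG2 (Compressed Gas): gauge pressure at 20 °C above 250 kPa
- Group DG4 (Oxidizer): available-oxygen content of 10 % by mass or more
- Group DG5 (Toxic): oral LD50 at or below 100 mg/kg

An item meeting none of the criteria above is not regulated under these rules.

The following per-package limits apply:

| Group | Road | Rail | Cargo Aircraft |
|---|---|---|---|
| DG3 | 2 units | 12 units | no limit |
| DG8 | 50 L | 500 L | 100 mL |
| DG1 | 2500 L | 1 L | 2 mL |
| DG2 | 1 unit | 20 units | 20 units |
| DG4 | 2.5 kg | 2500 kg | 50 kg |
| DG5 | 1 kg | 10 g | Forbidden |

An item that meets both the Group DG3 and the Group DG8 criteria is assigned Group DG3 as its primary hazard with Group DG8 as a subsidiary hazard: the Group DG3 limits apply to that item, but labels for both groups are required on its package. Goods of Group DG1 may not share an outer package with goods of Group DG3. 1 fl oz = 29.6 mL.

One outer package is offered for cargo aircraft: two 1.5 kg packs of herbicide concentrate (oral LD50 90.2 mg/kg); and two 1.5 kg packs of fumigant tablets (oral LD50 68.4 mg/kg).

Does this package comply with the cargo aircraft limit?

No

Herbicide concentrate: oral LD50 90.2 mg/kg ≤ 100 mg/kg → Group DG5 (Toxic).
With oral LD50 68.4 mg/kg (≤ 100 mg/kg), the fumigant tablets fall in Group DG5.
Group DG5 net quantity: (two 1.5 kg packs = 3 kg) + (two 1.5 kg packs = 3 kg) = 6 kg.
Group DG5 is Forbidden by cargo aircraft.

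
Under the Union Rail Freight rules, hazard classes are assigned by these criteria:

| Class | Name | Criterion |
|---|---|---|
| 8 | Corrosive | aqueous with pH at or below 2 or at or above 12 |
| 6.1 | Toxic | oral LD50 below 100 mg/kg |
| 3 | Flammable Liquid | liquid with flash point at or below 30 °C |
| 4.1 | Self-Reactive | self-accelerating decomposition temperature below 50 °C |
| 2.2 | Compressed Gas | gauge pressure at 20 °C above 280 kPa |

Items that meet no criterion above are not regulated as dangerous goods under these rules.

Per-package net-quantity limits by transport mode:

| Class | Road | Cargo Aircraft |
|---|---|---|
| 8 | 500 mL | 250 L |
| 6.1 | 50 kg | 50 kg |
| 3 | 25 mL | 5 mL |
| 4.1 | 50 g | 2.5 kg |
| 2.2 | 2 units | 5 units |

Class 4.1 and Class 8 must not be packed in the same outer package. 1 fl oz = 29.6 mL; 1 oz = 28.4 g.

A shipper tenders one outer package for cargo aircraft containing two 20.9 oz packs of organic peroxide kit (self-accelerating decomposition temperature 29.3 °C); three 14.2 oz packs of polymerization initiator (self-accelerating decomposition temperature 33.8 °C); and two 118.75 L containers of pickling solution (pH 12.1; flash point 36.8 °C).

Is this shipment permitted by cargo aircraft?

Self-accelerating decomposition temperature 29.3 °C meets the Class 4.1 criterion (Self-Reactive), so the organic peroxide kit is Class 4.1.
Polymerization initiator: self-accelerating decomposition temperature 33.8 °C < 50 °C → Class 4.1 (Self-Reactive).
The pickling solution has pH 12.1, which is ≥ 12, so it is Class 8 (Corrosive).
Class 4.1 net quantity: (two 20.9 oz packs = 1187.12 g) + (three 14.2 oz packs = 1209.84 g) = 2396.96 g.
2396.96 g is within the cargo aircraft limit of 2.5 kg for Class 4.1.
Class 8 quantity: two 118.75 L containers = 237.5 L.
237.5 L ≤ 250 L (cargo aircraft limit, Class 8) — within limit.
Class 4.1 and Class 8 may not share an outer package.

No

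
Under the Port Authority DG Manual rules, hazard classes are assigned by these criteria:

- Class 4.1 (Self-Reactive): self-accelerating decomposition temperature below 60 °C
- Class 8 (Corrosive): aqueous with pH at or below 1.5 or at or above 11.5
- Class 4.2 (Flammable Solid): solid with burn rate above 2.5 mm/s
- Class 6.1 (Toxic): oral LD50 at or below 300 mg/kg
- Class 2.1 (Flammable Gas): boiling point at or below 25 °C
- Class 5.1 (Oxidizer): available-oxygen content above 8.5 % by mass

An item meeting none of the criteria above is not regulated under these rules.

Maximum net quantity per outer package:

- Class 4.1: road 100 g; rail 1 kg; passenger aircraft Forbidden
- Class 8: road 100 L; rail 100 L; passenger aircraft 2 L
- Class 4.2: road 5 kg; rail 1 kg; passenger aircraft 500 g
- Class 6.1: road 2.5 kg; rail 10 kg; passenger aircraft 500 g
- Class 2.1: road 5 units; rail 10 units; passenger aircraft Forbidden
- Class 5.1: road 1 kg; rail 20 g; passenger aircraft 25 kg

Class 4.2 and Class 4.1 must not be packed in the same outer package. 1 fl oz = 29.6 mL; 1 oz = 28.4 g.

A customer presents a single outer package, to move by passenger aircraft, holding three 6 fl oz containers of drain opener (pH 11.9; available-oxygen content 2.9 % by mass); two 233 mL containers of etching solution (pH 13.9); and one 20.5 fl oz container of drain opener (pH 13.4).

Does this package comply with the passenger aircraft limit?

With pH 11.9 (≥ 11.5), the drain opener falls in Class 8.
With pH 13.9 (≥ 11.5), the etching solution falls in Class 8.
Drain opener: pH 13.4 ≥ 11.5 → Class 8 (Corrosive).
Class 8 net quantity: (three 6 fl oz containers = 532.8 mL) + (two 233 mL containers = 466 mL) + (one 20.5 fl oz container = 606.8 mL) = 1605.6 mL.
1605.6 mL is within the passenger aircraft limit of 2 L for Class 8.

Yes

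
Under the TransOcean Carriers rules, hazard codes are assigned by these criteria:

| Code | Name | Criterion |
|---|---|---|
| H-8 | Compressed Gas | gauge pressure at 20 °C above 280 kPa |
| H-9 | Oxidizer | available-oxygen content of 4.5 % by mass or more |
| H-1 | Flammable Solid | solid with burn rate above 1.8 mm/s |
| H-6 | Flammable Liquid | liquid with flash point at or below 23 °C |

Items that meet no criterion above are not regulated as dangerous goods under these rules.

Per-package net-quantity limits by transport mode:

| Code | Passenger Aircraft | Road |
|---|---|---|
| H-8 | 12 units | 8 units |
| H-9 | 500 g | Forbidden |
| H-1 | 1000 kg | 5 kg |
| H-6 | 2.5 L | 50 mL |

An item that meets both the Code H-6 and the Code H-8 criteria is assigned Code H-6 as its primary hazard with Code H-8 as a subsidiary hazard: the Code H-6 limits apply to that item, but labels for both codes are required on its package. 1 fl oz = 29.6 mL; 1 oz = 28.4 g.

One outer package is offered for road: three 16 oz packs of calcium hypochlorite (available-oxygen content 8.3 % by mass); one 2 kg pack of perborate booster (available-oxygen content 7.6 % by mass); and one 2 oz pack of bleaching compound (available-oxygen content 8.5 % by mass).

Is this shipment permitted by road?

Calcium hypochlorite: available-oxygen content 8.3 % by mass ≥ 4.5 % by mass → Code H-9 (Oxidizer).
With available-oxygen content 7.6 % by mass (≥ 4.5 % by mass), the perborate booster falls in Code H-9.
Available-oxygen content 8.5 % by mass meets the Code H-9 criterion (Oxidizer), so the bleaching compound is Code H-9.
Code H-9 net quantity: (three 16 oz packs = 1363.2 g) + 2 kg + (one 2 oz pack = 56.8 g) = 3.42 kg.
By road, Code H-9 is Forbidden regardless of quantity.

No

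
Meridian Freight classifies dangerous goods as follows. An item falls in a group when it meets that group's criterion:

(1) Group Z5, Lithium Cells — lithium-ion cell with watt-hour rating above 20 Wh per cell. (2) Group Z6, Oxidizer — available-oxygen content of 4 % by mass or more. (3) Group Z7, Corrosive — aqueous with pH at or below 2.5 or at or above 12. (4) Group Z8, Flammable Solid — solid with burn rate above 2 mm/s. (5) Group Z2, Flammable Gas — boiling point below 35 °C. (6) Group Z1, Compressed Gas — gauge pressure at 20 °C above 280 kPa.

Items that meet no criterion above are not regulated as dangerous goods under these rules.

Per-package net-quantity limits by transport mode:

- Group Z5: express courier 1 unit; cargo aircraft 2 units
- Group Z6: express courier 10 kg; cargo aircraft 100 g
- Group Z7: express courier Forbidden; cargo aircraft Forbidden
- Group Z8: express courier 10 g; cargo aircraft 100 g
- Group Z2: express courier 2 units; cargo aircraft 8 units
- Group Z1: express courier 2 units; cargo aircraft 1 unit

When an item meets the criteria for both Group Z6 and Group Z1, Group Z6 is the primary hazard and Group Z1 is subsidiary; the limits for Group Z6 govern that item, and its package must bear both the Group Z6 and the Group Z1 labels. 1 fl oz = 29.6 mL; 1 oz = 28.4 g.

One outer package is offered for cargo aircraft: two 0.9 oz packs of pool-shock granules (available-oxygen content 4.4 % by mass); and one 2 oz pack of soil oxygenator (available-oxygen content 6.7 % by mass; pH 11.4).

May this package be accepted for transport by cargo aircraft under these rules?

No

Available-oxygen content 4.4 % by mass meets the Group Z6 criterion (Oxidizer), so the pool-shock granules are Group Z6.
The soil oxygenator has available-oxygen content 6.7 % by mass, which is ≥ 4 % by mass, so it is Group Z6 (Oxidizer).
Total Group Z6: (two 0.9 oz packs = 51.12 g) + (one 2 oz pack = 56.8 g) = 107.92 g.
107.92 g exceeds the cargo aircraft limit of 100 g for Group Z6.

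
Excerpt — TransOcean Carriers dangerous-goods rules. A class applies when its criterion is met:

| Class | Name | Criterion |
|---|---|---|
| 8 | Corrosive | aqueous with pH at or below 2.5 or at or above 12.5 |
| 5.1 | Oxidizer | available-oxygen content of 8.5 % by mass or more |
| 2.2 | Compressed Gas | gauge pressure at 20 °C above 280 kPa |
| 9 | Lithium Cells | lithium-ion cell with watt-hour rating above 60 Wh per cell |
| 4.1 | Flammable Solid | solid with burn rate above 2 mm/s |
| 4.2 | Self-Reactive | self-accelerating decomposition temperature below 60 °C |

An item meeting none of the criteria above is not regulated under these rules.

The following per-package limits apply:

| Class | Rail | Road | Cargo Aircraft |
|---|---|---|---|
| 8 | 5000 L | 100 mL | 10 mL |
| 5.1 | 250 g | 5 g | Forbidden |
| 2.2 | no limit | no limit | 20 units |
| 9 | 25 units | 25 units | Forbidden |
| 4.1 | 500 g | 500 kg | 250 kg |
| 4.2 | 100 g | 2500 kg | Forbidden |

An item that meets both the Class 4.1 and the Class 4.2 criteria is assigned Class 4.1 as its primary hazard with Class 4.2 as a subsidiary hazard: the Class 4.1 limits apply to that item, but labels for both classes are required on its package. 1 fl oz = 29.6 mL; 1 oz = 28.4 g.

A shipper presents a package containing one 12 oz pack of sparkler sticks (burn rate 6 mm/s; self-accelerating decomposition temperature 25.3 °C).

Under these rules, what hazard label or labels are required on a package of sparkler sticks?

With burn rate 6 mm/s (> 2 mm/s), the sparkler sticks fall in Class 4.1.
Sparkler sticks: self-accelerating decomposition temperature 25.3 °C < 60 °C → Class 4.2 (Self-Reactive).
By the precedence rule Class 4.1 is primary and Class 4.2 is subsidiary, and that rule requires both labels on the package.

Class 4.1 and 4.2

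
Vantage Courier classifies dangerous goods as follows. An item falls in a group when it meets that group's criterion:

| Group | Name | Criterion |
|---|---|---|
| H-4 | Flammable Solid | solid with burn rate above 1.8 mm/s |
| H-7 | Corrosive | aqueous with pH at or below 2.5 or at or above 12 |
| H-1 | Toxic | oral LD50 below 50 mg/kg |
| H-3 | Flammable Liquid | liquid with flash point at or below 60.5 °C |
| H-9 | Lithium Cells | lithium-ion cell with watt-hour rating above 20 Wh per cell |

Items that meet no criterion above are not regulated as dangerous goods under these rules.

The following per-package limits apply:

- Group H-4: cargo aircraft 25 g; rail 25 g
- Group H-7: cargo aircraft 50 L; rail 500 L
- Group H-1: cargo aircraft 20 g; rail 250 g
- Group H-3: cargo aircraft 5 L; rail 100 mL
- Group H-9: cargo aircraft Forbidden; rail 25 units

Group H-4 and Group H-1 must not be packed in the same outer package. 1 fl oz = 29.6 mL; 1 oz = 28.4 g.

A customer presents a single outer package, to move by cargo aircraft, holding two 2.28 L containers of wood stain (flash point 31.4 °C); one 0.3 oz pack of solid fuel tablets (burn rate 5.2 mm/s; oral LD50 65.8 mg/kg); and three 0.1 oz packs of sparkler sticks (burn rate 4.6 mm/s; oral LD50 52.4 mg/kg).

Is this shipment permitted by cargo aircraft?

Flash point 31.4 °C meets the Group H-3 criterion (Flammable Liquid), so the wood stain is Group H-3.
The solid fuel tablets have burn rate 5.2 mm/s, which is > 1.8 mm/s, so they are Group H-4 (Flammable Solid).
With burn rate 4.6 mm/s (> 1.8 mm/s), the sparkler sticks fall in Group H-4.
Group H-4 net quantity: (one 0.3 oz pack = 8.52 g) + (three 0.1 oz packs = 8.52 g) = 17.04 g.
That is within the Group H-4 cargo aircraft limit of 25 g.
Group H-3 quantity: two 2.28 L containers = 4.56 L.
That is within the Group H-3 cargo aircraft limit of 5 L.
The segregation rule (Group H-4 with Group H-1) does not apply to Group H-4 with Group H-3.
Every hazard group is within its cargo aircraft limit and no segregation rule is violated.

Yes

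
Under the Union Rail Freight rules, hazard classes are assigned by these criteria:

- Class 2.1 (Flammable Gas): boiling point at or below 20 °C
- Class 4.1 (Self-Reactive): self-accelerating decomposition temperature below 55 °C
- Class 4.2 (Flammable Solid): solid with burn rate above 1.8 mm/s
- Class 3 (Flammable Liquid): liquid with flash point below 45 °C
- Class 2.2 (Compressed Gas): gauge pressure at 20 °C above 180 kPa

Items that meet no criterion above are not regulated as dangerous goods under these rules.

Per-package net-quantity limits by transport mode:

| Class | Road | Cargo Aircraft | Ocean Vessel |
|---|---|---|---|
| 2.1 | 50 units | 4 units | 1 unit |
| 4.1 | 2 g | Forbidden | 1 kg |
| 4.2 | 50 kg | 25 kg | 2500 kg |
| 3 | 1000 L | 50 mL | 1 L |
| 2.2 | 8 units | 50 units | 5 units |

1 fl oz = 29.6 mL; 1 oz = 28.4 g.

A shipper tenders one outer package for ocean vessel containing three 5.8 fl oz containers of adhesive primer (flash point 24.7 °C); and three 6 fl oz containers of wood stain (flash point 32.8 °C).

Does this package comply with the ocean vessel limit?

No

The adhesive primer has flash point 24.7 °C, which is < 45 °C, so it is Class 3 (Flammable Liquid).
Flash point 32.8 °C meets the Class 3 criterion (Flammable Liquid), so the wood stain is Class 3.
Total Class 3: (three 5.8 fl oz containers = 515.04 mL) + (three 6 fl oz containers = 532.8 mL) = 1047.84 mL.
1047.84 mL exceeds the ocean vessel limit of 1 L for Class 3.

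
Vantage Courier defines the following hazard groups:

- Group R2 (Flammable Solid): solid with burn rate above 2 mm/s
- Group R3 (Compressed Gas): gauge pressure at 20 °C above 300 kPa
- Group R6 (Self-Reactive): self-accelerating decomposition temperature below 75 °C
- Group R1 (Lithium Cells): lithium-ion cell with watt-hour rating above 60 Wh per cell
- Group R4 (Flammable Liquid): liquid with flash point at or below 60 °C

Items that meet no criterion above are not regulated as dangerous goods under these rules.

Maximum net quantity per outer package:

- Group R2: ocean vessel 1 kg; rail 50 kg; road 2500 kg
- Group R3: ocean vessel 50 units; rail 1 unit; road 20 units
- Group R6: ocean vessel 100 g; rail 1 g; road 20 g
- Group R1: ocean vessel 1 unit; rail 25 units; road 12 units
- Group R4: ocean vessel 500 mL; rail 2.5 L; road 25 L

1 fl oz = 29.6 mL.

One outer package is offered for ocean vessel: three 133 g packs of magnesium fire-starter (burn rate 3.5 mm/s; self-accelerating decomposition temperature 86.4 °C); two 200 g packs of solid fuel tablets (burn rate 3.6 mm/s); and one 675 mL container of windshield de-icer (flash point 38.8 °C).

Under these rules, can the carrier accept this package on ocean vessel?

Magnesium fire-starter: burn rate 3.5 mm/s > 2 mm/s → Group R2 (Flammable Solid).
The solid fuel tablets have burn rate 3.6 mm/s, which is > 2 mm/s, so they are Group R2 (Flammable Solid).
Windshield de-icer: flash point 38.8 °C ≤ 60 °C → Group R4 (Flammable Liquid).
Group R4 quantity: 675 mL.
675 mL exceeds the ocean vessel limit of 500 mL for Group R4.
Group R2 net quantity: (three 133 g packs = 399 g) + (two 200 g packs = 400 g) = 799 g.
799 g is within the ocean vessel limit of 1 kg for Group R2.

No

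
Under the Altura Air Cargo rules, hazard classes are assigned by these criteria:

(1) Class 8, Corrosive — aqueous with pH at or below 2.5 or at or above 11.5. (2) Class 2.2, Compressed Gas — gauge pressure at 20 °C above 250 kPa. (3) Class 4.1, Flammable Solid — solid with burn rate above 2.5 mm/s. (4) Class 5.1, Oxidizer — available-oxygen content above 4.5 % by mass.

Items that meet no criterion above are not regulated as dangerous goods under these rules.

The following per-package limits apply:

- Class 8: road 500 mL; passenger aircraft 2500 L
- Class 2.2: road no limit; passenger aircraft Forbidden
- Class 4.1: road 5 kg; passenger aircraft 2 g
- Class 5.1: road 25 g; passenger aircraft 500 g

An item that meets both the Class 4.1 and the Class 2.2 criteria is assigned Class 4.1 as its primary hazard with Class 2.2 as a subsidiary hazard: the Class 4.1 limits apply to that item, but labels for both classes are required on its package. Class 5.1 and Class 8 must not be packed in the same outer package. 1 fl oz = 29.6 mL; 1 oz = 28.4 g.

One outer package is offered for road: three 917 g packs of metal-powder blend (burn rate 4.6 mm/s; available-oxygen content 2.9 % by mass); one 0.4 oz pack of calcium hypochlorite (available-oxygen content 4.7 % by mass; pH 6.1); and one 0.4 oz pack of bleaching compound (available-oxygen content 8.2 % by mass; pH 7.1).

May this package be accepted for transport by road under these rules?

Yes

Burn rate 4.6 mm/s meets the Class 4.1 criterion (Flammable Solid), so the metal-powder blend is Class 4.1.
Available-oxygen content 4.7 % by mass meets the Class 5.1 criterion (Oxidizer), so the calcium hypochlorite is Class 5.1.
With available-oxygen content 8.2 % by mass (> 4.5 % by mass), the bleaching compound falls in Class 5.1.
Total Class 5.1: (one 0.4 oz pack = 11.36 g) + (one 0.4 oz pack = 11.36 g) = 22.72 g.
22.72 g ≤ 25 g (road limit, Class 5.1) — within limit.
Class 4.1 quantity: three 917 g packs = 2.751 kg.
2.751 kg is within the road limit of 5 kg for Class 4.1.
The segregation rule (Class 5.1 with Class 8) does not apply to Class 5.1 with Class 4.1.
Every hazard class is within its road limit and no segregation rule is violated.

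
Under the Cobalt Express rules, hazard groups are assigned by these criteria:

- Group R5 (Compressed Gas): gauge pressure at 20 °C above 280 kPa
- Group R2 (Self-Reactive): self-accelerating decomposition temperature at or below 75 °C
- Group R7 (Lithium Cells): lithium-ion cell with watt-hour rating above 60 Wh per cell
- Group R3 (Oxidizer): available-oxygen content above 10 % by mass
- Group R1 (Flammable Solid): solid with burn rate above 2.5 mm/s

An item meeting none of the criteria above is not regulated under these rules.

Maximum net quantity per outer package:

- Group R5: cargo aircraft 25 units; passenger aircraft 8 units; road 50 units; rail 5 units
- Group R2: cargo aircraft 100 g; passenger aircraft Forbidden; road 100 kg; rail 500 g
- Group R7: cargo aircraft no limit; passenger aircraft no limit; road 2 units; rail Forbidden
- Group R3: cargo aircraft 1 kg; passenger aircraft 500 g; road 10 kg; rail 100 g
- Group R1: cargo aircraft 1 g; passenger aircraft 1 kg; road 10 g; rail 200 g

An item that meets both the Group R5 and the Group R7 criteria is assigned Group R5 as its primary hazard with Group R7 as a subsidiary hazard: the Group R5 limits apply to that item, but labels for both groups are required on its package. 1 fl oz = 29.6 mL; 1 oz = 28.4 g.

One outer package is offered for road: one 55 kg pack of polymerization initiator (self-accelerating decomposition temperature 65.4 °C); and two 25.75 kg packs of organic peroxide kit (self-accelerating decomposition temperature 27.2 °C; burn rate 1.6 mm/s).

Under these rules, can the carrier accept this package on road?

Polymerization initiator: self-accelerating decomposition temperature 65.4 °C ≤ 75 °C → Group R2 (Self-Reactive).
With self-accelerating decomposition temperature 27.2 °C (≤ 75 °C), the organic peroxide kit falls in Group R2.
Total Group R2: 55 kg + (two 25.75 kg packs = 51.5 kg) = 106.5 kg.
106.5 kg exceeds the road limit of 100 kg for Group R2.

No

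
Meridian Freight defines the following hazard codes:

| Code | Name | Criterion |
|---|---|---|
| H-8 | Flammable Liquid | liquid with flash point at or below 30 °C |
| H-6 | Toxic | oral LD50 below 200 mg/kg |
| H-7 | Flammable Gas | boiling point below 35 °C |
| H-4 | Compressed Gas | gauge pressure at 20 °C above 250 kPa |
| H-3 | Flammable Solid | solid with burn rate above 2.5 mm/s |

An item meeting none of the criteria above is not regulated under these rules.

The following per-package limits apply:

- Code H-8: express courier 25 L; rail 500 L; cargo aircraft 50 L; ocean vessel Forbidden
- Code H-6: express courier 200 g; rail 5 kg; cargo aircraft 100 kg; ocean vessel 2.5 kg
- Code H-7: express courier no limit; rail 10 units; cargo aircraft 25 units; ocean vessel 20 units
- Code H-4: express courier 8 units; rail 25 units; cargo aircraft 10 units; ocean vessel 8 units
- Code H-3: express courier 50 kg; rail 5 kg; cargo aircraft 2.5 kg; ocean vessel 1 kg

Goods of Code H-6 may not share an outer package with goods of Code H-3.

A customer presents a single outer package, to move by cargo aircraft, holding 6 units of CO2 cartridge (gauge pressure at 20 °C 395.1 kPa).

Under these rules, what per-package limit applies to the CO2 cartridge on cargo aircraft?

10 units

The CO2 cartridge has gauge pressure at 20 °C 395.1 kPa, which is > 250 kPa, so it is Code H-4 (Compressed Gas).
The cargo aircraft limit for Code H-4 is 10 units.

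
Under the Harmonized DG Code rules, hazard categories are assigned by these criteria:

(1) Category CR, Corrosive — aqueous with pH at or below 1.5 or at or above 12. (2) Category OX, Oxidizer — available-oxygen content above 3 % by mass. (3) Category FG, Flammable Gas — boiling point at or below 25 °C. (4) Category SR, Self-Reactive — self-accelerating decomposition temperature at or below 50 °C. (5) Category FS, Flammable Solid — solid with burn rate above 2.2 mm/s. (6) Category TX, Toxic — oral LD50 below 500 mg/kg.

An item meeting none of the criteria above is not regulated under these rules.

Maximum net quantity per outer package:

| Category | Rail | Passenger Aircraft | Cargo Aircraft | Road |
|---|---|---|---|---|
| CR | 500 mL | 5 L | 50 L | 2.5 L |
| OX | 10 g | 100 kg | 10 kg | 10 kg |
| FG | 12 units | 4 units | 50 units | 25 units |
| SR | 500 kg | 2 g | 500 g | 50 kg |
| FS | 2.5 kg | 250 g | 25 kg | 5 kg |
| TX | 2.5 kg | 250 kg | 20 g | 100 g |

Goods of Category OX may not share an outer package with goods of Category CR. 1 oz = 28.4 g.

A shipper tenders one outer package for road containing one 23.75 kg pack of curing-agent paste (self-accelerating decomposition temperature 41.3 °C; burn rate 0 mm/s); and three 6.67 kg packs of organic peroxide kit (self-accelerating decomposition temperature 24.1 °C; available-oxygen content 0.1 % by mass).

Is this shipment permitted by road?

The curing-agent paste has self-accelerating decomposition temperature 41.3 °C, which is ≤ 50 °C, so it is Category SR (Self-Reactive).
With self-accelerating decomposition temperature 24.1 °C (≤ 50 °C), the organic peroxide kit falls in Category SR.
Category SR net quantity: 23.75 kg + (three 6.67 kg packs = 20.01 kg) = 43.76 kg.
43.76 kg is within the road limit of 50 kg for Category SR.

Yes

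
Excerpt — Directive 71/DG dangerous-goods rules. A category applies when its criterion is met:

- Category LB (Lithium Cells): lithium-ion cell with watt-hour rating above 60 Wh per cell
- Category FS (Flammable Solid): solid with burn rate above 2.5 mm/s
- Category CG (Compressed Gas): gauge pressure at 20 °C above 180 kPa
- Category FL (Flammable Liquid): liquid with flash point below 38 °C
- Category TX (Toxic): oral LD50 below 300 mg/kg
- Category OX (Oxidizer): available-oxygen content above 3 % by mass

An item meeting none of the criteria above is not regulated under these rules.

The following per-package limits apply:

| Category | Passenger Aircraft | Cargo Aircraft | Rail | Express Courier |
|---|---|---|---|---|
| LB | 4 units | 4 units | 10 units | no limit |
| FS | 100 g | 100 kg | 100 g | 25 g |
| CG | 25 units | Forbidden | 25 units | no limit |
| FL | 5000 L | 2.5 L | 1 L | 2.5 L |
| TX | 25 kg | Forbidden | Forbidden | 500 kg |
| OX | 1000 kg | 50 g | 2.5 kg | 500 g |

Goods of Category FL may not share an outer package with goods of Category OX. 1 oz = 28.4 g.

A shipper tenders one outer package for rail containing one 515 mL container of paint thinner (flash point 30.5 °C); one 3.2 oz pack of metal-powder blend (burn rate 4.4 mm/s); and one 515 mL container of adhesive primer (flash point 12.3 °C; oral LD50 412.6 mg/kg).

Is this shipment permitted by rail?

No

Paint thinner: flash point 30.5 °C < 38 °C → Category FL (Flammable Liquid).
The metal-powder blend has burn rate 4.4 mm/s, which is > 2.5 mm/s, so it is Category FS (Flammable Solid).
The adhesive primer has flash point 12.3 °C, which is < 38 °C, so it is Category FL (Flammable Liquid).
Total Category FL: 515 mL + 515 mL = 1.03 L.
1.03 L > 1 L (rail limit, Category FL) — over the limit.
Category FS quantity: one 3.2 oz pack = 90.88 g.
That is within the Category FS rail limit of 100 g.
The segregation rule (Category FL with Category OX) does not apply to Category FL with Category FS.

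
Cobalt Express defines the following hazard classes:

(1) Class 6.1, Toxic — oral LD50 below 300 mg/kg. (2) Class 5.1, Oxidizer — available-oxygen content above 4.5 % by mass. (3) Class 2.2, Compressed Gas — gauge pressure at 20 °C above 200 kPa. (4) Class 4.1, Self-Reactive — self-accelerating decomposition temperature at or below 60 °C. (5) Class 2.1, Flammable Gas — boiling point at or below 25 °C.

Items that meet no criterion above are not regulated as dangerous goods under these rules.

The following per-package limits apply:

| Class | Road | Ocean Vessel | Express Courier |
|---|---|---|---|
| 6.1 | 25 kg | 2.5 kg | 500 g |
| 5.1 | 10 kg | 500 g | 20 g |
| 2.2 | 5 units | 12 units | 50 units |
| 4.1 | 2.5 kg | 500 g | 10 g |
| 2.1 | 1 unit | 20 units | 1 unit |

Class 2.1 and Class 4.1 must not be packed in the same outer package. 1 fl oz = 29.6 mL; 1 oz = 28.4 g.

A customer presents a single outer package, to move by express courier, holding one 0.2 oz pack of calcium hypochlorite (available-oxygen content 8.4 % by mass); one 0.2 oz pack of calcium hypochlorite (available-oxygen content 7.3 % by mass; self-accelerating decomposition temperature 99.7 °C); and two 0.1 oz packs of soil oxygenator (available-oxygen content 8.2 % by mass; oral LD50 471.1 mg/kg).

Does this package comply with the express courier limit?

Calcium hypochlorite: available-oxygen content 8.4 % by mass > 4.5 % by mass → Class 5.1 (Oxidizer).
The calcium hypochlorite has available-oxygen content 7.3 % by mass, which is > 4.5 % by mass, so it is Class 5.1 (Oxidizer).
With available-oxygen content 8.2 % by mass (> 4.5 % by mass), the soil oxygenator falls in Class 5.1.
Class 5.1 net quantity: (one 0.2 oz pack = 5.68 g) + (one 0.2 oz pack = 5.68 g) + (two 0.1 oz packs = 5.68 g) = 17.04 g.
That is within the Class 5.1 express courier limit of 20 g.

Yes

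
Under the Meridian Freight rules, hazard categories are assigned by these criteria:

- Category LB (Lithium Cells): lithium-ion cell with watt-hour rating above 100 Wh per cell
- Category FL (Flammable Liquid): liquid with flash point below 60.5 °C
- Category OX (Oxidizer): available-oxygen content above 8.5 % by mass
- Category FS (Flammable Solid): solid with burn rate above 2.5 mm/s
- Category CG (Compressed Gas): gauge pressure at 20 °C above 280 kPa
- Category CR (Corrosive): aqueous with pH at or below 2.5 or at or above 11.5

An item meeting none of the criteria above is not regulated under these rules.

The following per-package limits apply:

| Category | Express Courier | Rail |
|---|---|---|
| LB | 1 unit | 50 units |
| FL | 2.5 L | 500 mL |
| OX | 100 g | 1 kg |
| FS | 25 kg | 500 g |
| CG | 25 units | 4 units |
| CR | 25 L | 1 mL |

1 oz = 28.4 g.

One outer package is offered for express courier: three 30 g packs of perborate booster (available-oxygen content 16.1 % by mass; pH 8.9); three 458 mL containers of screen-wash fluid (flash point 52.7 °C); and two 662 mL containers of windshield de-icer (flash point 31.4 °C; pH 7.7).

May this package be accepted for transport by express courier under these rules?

Perborate booster: available-oxygen content 16.1 % by mass > 8.5 % by mass → Category OX (Oxidizer).
Flash point 52.7 °C meets the Category FL criterion (Flammable Liquid), so the screen-wash fluid is Category FL.
Flash point 31.4 °C meets the Category FL criterion (Flammable Liquid), so the windshield de-icer is Category FL.
Total Category FL: (three 458 mL containers = 1.374 L) + (two 662 mL containers = 1.324 L) = 2.698 L.
2.698 L > 2.5 L (express courier limit, Category FL) — over the limit.
Category OX quantity: three 30 g packs = 90 g.
90 g is within the express courier limit of 100 g for Category OX.

No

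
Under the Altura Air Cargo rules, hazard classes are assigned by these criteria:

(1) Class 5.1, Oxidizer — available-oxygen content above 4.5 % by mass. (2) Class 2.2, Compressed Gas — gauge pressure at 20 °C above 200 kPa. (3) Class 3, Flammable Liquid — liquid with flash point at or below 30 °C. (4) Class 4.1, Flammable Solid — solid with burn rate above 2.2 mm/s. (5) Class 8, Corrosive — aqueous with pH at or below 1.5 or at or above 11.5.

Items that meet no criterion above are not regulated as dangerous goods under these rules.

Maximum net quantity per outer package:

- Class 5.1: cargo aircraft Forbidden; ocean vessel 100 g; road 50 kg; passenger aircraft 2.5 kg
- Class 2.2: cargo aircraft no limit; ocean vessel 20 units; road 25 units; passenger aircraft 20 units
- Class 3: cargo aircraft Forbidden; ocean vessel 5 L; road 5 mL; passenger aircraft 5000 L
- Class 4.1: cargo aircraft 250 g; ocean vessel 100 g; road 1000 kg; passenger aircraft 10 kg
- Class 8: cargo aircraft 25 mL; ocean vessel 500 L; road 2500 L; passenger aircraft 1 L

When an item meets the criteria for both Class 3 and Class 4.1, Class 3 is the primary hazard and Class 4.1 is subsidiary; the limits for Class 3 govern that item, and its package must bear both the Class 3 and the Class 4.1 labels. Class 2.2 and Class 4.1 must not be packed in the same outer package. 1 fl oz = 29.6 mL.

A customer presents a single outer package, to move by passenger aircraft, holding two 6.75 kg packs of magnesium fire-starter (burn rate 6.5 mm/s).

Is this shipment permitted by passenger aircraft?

No

The magnesium fire-starter has burn rate 6.5 mm/s, which is > 2.2 mm/s, so it is Class 4.1 (Flammable Solid).
Class 4.1 quantity: two 6.75 kg packs = 13.5 kg.
13.5 kg > 10 kg (passenger aircraft limit, Class 4.1) — over the limit.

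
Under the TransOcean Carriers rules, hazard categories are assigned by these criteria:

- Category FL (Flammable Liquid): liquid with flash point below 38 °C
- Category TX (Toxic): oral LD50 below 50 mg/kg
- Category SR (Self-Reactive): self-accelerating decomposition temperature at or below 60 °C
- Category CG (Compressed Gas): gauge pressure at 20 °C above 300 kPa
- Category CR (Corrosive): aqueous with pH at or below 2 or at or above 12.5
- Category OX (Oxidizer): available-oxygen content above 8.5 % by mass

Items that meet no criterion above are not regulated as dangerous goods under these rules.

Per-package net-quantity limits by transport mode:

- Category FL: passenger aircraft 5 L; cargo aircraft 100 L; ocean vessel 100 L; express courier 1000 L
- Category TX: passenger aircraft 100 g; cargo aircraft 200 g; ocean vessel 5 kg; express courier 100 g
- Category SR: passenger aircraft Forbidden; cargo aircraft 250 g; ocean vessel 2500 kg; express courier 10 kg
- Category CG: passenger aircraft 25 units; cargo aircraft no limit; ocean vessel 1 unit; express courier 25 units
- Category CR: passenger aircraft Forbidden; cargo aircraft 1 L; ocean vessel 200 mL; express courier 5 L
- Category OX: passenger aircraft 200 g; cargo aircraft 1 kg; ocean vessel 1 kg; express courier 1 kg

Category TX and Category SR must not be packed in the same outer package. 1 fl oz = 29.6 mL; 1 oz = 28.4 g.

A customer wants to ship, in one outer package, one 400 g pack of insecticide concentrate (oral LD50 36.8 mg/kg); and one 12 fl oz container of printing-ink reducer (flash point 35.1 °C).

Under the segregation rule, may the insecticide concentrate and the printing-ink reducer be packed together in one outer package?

The insecticide concentrate has oral LD50 36.8 mg/kg, which is < 50 mg/kg, so it is Category TX (Toxic).
With flash point 35.1 °C (< 38 °C), the printing-ink reducer falls in Category FL.
No segregation rule bars Category TX with Category FL.

Yes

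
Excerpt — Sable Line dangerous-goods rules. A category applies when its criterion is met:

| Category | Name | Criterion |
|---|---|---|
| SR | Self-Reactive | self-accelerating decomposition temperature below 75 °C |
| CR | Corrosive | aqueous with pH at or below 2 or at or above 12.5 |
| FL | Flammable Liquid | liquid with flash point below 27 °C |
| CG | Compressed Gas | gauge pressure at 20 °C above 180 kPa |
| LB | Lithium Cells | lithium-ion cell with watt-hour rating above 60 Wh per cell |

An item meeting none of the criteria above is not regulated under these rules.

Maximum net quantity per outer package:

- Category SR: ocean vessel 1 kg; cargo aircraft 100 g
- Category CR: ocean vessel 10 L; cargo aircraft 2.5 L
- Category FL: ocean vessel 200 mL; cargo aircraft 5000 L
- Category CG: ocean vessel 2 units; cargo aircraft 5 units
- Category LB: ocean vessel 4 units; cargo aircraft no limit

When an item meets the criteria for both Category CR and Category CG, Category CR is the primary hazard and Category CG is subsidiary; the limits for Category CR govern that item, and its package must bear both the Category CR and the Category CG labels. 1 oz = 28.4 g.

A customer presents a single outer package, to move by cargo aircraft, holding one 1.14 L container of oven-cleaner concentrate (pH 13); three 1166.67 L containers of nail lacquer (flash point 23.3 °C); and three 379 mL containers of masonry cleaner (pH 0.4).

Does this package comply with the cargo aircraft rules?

Yes

Oven-cleaner concentrate: pH 13 ≥ 12.5 → Category CR (Corrosive).
The nail lacquer has flash point 23.3 °C, which is < 27 °C, so it is Category FL (Flammable Liquid).
With pH 0.4 (≤ 2), the masonry cleaner falls in Category CR.
Category CR net quantity: 1.14 L + (three 379 mL containers = 1.137 L) = 2.277 L.
2.277 L ≤ 2.5 L (cargo aircraft limit, Category CR) — within limit.
Category FL quantity: three 1166.67 L containers = 3500.01 L.
That is within the Category FL cargo aircraft limit of 5000 L.
Every hazard category is within its cargo aircraft limit and no segregation rule is violated.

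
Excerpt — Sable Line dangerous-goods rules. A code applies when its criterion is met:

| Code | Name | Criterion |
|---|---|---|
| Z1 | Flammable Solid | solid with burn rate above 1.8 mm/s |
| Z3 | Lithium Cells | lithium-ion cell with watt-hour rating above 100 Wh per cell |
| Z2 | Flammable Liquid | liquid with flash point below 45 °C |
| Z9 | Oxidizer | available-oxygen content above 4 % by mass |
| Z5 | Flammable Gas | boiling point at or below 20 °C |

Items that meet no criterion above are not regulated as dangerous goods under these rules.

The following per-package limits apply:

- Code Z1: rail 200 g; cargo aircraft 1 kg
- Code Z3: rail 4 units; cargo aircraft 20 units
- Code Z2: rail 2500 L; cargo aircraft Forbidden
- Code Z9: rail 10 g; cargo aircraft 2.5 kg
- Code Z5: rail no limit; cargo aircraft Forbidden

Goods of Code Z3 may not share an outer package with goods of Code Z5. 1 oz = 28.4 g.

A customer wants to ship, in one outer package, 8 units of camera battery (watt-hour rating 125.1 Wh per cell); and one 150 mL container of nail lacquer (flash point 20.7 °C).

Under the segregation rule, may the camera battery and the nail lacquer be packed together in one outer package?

Yes

With watt-hour rating 125.1 Wh per cell (> 100 Wh per cell), the camera battery falls in Code Z3.
Flash point 20.7 °C meets the Code Z2 criterion (Flammable Liquid), so the nail lacquer is Code Z2.
No segregation rule bars Code Z3 with Code Z2.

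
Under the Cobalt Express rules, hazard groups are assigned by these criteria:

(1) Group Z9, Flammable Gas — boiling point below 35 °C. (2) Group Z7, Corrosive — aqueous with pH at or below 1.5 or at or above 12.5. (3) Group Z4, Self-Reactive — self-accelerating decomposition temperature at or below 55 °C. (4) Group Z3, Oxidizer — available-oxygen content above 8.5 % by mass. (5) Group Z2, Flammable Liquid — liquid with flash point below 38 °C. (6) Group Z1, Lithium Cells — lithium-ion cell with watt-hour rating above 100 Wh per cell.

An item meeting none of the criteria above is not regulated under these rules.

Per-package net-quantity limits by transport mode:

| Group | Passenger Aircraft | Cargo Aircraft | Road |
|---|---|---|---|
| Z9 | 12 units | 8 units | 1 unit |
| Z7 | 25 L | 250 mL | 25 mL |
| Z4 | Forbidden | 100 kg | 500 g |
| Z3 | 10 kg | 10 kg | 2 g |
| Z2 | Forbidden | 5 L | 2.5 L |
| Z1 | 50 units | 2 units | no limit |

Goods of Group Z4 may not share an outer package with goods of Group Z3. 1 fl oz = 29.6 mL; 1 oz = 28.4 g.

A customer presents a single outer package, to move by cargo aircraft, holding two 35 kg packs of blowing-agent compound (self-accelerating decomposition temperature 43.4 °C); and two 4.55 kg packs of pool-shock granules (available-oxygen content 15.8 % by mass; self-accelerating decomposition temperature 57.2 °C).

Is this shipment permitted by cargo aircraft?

Blowing-agent compound: self-accelerating decomposition temperature 43.4 °C ≤ 55 °C → Group Z4 (Self-Reactive).
Available-oxygen content 15.8 % by mass meets the Group Z3 criterion (Oxidizer), so the pool-shock granules are Group Z3.
Group Z4 quantity: two 35 kg packs = 70 kg.
That is within the Group Z4 cargo aircraft limit of 100 kg.
Group Z3 quantity: two 4.55 kg packs = 9.1 kg.
That is within the Group Z3 cargo aircraft limit of 10 kg.
Group Z4 and Group Z3 may not share an outer package.

No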